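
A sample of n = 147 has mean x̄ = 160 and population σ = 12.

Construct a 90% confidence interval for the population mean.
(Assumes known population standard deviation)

Confidence level: 90%, α = 0.1
z_0.05 = 1.645
SE = σ/√n = 12/√147 = 0.9897
Margin of error = 1.645 × 0.9897 = 1.6281
CI: x̄ ± margin = 160 ± 1.6281
CI: (158.3719, 161.6281)

Answer: (158.3719, 161.6281)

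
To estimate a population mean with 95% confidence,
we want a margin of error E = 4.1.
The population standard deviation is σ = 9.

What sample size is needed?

z_0.025 = 1.960
n = (z×σ/E)² = (1.960×9/4.1)²
n = 18.5110
Round up: n = 19

Answer: n = 19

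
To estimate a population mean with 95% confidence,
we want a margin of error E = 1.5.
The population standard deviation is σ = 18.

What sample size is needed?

z_0.025 = 1.960
n = (z×σ/E)² = (1.960×18/1.5)²
n = 553.1904
Round up: n = 554

Answer: n = 554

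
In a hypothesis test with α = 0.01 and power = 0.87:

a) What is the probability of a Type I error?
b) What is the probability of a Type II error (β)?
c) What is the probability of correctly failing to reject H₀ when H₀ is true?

a) Type I error probability = α = 0.01
b) Power = P(reject H₀ | H₁ true) = 1 - β = 0.87, so Type II error probability = β = 1 - Power = 0.13
c) P(fail to reject H₀ | H₀ true) = 1 - α = 0.99

Answer: a) 0.01, b) 0.13, c) 0.99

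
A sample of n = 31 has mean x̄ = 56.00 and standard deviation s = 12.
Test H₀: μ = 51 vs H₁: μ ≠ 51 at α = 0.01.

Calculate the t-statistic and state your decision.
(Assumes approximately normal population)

df = n - 1 = 30
SE = s/√n = 12/√31 = 2.1553
t = (x̄ - μ₀)/SE = (56.00 - 51)/2.1553 = 2.3199
Critical value: t_{0.005,30} = ±2.750
p-value ≈ 0.0273
Decision: fail to reject H₀

Answer: t = 2.3199, fail to reject H₀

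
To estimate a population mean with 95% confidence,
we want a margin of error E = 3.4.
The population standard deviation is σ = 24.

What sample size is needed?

z_0.025 = 1.960
n = (z×σ/E)² = (1.960×24/3.4)²
n = 191.4154
Round up: n = 192

Answer: n = 192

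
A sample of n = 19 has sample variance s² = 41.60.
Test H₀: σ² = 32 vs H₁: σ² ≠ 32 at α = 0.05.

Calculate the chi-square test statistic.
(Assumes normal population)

df = n - 1 = 18
χ² = (n-1)s²/σ₀² = 18×41.60/32 = 23.4000
Critical values: χ²_{0.975,18} = 8.231, χ²_{0.025,18} = 31.526
Rejection region: χ² < 8.231 or χ² > 31.526
Decision: fail to reject H₀

Answer: χ² = 23.4000, fail to reject H₀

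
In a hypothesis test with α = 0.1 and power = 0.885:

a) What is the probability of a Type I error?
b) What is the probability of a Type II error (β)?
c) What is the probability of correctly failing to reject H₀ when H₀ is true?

a) Type I error probability = α = 0.1
b) Power = P(reject H₀ | H₁ true) = 1 - β = 0.885, so Type II error probability = β = 1 - Power = 0.115
c) P(fail to reject H₀ | H₀ true) = 1 - α = 0.9

Answer: a) 0.1, b) 0.115, c) 0.9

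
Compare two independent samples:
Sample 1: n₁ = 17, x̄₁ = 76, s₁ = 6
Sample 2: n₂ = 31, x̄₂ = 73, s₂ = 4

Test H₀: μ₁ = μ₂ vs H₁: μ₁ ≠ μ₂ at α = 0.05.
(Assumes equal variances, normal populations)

Pooled variance: s²_p = [16×6² + 30×4²]/(46) = 22.9565
s_p = 4.7913
SE = s_p×√(1/n₁ + 1/n₂) = 4.7913×√(1/17 + 1/31) = 1.4460
t = (x̄₁ - x̄₂)/SE = (76 - 73)/1.4460 = 2.0747
df = 46, t-critical = ±2.013
Decision: reject H₀

Answer: t = 2.0747, reject H₀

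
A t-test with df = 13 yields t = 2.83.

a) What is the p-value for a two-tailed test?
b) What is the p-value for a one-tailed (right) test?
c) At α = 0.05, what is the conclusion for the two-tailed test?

Using t-distribution with df = 13:
a) Two-tailed: p = 2×P(T > 2.83) = 0.0142
b) One-tailed: p = P(T > 2.83) = 0.0071
c) 0.0142 < 0.05, reject H₀

Answer: a) 0.0142, b) 0.0071, c) reject H₀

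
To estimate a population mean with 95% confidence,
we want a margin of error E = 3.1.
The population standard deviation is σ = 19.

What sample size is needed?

z_0.025 = 1.960
n = (z×σ/E)² = (1.960×19/3.1)²
n = 144.3098
Round up: n = 145

Answer: n = 145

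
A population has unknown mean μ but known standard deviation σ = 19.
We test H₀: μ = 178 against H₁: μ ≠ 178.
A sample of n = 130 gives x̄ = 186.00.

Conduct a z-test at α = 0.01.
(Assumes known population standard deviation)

Answer: z = 4.8008, reject H₀

Derivation:
Standard error: SE = σ/√n = 19/√130 = 1.6664
z-statistic: z = (x̄ - μ₀)/SE = (186.00 - 178)/1.6664 = 4.8008
Critical value: ±2.576
p-value < 0.0001
Decision: reject H₀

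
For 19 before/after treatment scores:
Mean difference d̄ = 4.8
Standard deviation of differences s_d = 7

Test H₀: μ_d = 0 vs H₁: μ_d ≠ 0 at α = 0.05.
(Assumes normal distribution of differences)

Answer: t = 2.9890, reject H₀

Derivation:
df = n - 1 = 18
SE = s_d/√n = 7/√19 = 1.6059
t = d̄/SE = 4.8/1.6059 = 2.9890
Critical value: t_{0.025,18} = ±2.101
p-value ≈ 0.0079
Decision: reject H₀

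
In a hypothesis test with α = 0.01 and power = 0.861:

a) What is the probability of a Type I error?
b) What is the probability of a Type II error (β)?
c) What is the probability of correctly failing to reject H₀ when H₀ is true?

Answer: a) 0.01, b) 0.139, c) 0.99

Derivation:
a) Type I error probability = α = 0.01
b) Power = P(reject H₀ | H₁ true) = 1 - β = 0.861, so Type II error probability = β = 1 - Power = 0.139
c) P(fail to reject H₀ | H₀ true) = 1 - α = 0.99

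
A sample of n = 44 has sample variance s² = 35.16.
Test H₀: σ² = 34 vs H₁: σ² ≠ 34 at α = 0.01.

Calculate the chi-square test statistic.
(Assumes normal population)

Answer: χ² = 44.4671, fail to reject H₀

Derivation:
df = n - 1 = 43
χ² = (n-1)s²/σ₀² = 43×35.16/34 = 44.4671
Critical values: χ²_{0.995,43} = 22.859, χ²_{0.005,43} = 70.616
Rejection region: χ² < 22.859 or χ² > 70.616
Decision: fail to reject H₀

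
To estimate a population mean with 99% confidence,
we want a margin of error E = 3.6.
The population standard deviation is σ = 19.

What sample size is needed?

Answer: n = 185

Derivation:
z_0.005 = 2.576
n = (z×σ/E)² = (2.576×19/3.6)²
n = 184.8391
Round up: n = 185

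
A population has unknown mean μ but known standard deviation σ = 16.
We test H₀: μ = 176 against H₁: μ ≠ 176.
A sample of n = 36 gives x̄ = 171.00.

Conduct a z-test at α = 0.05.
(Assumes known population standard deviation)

Answer: z = -1.8750, fail to reject H₀

Derivation:
Standard error: SE = σ/√n = 16/√36 = 2.6667
z-statistic: z = (x̄ - μ₀)/SE = (171.00 - 176)/2.6667 = -1.8750
Critical value: ±1.960
p-value = 0.0608
Decision: fail to reject H₀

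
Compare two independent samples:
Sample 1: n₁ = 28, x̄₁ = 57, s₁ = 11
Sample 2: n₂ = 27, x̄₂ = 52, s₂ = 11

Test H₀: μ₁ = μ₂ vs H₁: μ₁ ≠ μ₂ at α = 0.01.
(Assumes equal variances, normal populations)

Answer: t = 1.6852, fail to reject H₀

Derivation:
Pooled variance: s²_p = [27×11² + 26×11²]/(53) = 121.0000
s_p = 11.0000
SE = s_p×√(1/n₁ + 1/n₂) = 11.0000×√(1/28 + 1/27) = 2.9670
t = (x̄₁ - x̄₂)/SE = (57 - 52)/2.9670 = 1.6852
df = 53, t-critical = ±2.672
Decision: fail to reject H₀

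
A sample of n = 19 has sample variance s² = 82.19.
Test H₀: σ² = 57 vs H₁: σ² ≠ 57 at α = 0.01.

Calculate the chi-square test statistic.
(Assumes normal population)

Answer: χ² = 25.9547, fail to reject H₀

Derivation:
df = n - 1 = 18
χ² = (n-1)s²/σ₀² = 18×82.19/57 = 25.9547
Critical values: χ²_{0.995,18} = 6.265, χ²_{0.005,18} = 37.156
Rejection region: χ² < 6.265 or χ² > 37.156
Decision: fail to reject H₀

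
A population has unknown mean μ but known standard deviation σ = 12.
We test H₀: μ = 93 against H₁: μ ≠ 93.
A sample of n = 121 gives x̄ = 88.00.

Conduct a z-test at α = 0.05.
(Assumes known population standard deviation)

Standard error: SE = σ/√n = 12/√121 = 1.0909
z-statistic: z = (x̄ - μ₀)/SE = (88.00 - 93)/1.0909 = -4.5834
Critical value: ±1.960
p-value < 0.0001
Decision: reject H₀

Answer: z = -4.5834, reject H₀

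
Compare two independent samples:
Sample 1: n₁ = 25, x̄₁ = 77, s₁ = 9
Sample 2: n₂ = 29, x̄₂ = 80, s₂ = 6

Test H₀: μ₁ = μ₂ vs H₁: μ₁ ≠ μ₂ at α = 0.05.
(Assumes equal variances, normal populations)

Pooled variance: s²_p = [24×9² + 28×6²]/(52) = 56.7692
s_p = 7.5345
SE = s_p×√(1/n₁ + 1/n₂) = 7.5345×√(1/25 + 1/29) = 2.0563
t = (x̄₁ - x̄₂)/SE = (77 - 80)/2.0563 = -1.4589
df = 52, t-critical = ±2.007
Decision: fail to reject H₀

Answer: t = -1.4589, fail to reject H₀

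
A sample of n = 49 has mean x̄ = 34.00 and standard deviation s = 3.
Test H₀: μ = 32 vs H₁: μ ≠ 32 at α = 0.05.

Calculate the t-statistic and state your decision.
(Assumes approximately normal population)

Answer: t = 4.6664, reject H₀

Derivation:
df = n - 1 = 48
SE = s/√n = 3/√49 = 0.4286
t = (x̄ - μ₀)/SE = (34.00 - 32)/0.4286 = 4.6664
Critical value: t_{0.025,48} = ±2.011
p-value < 0.0001
Decision: reject H₀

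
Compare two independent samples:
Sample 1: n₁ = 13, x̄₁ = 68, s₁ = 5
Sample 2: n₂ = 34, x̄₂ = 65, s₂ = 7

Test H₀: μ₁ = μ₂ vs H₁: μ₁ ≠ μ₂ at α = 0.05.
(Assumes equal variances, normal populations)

Answer: t = 1.4095, fail to reject H₀

Derivation:
Pooled variance: s²_p = [12×5² + 33×7²]/(45) = 42.6000
s_p = 6.5269
SE = s_p×√(1/n₁ + 1/n₂) = 6.5269×√(1/13 + 1/34) = 2.1284
t = (x̄₁ - x̄₂)/SE = (68 - 65)/2.1284 = 1.4095
df = 45, t-critical = ±2.014
Decision: fail to reject H₀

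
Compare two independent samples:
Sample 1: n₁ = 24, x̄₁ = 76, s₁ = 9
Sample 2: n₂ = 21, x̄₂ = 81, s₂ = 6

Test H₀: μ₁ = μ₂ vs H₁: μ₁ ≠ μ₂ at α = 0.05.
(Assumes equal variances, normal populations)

Pooled variance: s²_p = [23×9² + 20×6²]/(43) = 60.0698
s_p = 7.7505
SE = s_p×√(1/n₁ + 1/n₂) = 7.7505×√(1/24 + 1/21) = 2.3159
t = (x̄₁ - x̄₂)/SE = (76 - 81)/2.3159 = -2.1590
df = 43, t-critical = ±2.017
Decision: reject H₀

Answer: t = -2.1590, reject H₀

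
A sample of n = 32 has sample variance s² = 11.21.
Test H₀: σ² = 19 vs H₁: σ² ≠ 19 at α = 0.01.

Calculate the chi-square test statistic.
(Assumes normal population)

Answer: χ² = 18.2900, fail to reject H₀

Derivation:
df = n - 1 = 31
χ² = (n-1)s²/σ₀² = 31×11.21/19 = 18.2900
Critical values: χ²_{0.995,31} = 14.458, χ²_{0.005,31} = 55.003
Rejection region: χ² < 14.458 or χ² > 55.003
Decision: fail to reject H₀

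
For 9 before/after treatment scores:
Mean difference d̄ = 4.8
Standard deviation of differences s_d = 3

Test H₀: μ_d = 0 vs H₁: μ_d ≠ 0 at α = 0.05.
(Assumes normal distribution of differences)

df = n - 1 = 8
SE = s_d/√n = 3/√9 = 1.0000
t = d̄/SE = 4.8/1.0000 = 4.8000
Critical value: t_{0.025,8} = ±2.306
p-value ≈ 0.0014
Decision: reject H₀

Answer: t = 4.8000, reject H₀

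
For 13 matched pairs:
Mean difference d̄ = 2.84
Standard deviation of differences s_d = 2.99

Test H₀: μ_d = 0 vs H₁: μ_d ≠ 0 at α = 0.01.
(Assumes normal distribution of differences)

Answer: t = 3.4246, reject H₀

Derivation:
df = n - 1 = 12
SE = s_d/√n = 2.99/√13 = 0.8293
t = d̄/SE = 2.84/0.8293 = 3.4246
Critical value: t_{0.005,12} = ±3.055
p-value ≈ 0.0050
Decision: reject H₀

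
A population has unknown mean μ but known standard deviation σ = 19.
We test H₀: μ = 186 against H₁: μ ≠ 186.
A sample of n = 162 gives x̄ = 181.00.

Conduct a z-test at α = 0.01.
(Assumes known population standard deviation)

Answer: z = -3.3494, reject H₀

Derivation:
Standard error: SE = σ/√n = 19/√162 = 1.4928
z-statistic: z = (x̄ - μ₀)/SE = (181.00 - 186)/1.4928 = -3.3494
Critical value: ±2.576
p-value = 0.0008
Decision: reject H₀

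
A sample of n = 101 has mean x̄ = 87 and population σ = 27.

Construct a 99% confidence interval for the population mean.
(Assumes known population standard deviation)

Confidence level: 99%, α = 0.01
z_0.005 = 2.576
SE = σ/√n = 27/√101 = 2.6866
Margin of error = 2.576 × 2.6866 = 6.9207
CI: x̄ ± margin = 87 ± 6.9207
CI: (80.0793, 93.9207)

Answer: (80.0793, 93.9207)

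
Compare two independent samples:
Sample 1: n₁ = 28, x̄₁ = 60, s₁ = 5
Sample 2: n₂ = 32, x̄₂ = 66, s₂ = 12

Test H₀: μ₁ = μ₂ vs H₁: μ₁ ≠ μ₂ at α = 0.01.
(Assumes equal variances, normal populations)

Pooled variance: s²_p = [27×5² + 31×12²]/(58) = 88.6034
s_p = 9.4129
SE = s_p×√(1/n₁ + 1/n₂) = 9.4129×√(1/28 + 1/32) = 2.4358
t = (x̄₁ - x̄₂)/SE = (60 - 66)/2.4358 = -2.4633
df = 58, t-critical = ±2.663
Decision: fail to reject H₀

Answer: t = -2.4633, fail to reject H₀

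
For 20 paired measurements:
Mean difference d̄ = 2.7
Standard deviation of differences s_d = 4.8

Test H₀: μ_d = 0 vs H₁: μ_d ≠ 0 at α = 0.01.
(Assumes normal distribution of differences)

df = n - 1 = 19
SE = s_d/√n = 4.8/√20 = 1.0733
t = d̄/SE = 2.7/1.0733 = 2.5156
Critical value: t_{0.005,19} = ±2.861
p-value ≈ 0.0210
Decision: fail to reject H₀

Answer: t = 2.5156, fail to reject H₀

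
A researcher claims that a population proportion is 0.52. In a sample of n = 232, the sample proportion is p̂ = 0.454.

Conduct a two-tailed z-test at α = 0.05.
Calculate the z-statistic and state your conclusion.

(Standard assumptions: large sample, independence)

Answer: z = -2.0122, reject H₀

Derivation:
H₀: p = 0.52, H₁: p ≠ 0.52
Standard error: SE = √(p₀(1-p₀)/n) = √(0.52×0.48/232) = 0.032800
z-statistic: z = (p̂ - p₀)/SE = (0.454 - 0.52)/0.032800 = -2.0122
Critical value: z_0.025 = ±1.960
p-value = 0.0442
Decision: reject H₀ at α = 0.05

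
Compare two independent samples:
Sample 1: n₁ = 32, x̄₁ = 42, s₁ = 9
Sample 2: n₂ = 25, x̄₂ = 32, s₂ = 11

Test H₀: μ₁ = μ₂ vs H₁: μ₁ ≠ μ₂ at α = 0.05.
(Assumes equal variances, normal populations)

Answer: t = 3.7756, reject H₀

Derivation:
Pooled variance: s²_p = [31×9² + 24×11²]/(55) = 98.4545
s_p = 9.9224
SE = s_p×√(1/n₁ + 1/n₂) = 9.9224×√(1/32 + 1/25) = 2.6486
t = (x̄₁ - x̄₂)/SE = (42 - 32)/2.6486 = 3.7756
df = 55, t-critical = ±2.004
Decision: reject H₀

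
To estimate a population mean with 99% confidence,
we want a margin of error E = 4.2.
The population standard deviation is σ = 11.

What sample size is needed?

z_0.005 = 2.576
n = (z×σ/E)² = (2.576×11/4.2)²
n = 45.5175
Round up: n = 46

Answer: n = 46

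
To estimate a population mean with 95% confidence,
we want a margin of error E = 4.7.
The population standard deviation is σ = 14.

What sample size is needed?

Answer: n = 35

Derivation:
z_0.025 = 1.960
n = (z×σ/E)² = (1.960×14/4.7)²
n = 34.0857
Round up: n = 35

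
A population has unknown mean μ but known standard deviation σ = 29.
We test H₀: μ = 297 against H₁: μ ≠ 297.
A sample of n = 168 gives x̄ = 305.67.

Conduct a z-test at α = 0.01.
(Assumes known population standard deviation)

Standard error: SE = σ/√n = 29/√168 = 2.2374
z-statistic: z = (x̄ - μ₀)/SE = (305.67 - 297)/2.2374 = 3.8750
Critical value: ±2.576
p-value = 0.0001
Decision: reject H₀

Answer: z = 3.8750, reject H₀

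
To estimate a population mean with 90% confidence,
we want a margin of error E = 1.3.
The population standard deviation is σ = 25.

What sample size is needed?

z_0.05 = 1.645
n = (z×σ/E)² = (1.645×25/1.3)²
n = 1000.7489
Round up: n = 1001

Answer: n = 1001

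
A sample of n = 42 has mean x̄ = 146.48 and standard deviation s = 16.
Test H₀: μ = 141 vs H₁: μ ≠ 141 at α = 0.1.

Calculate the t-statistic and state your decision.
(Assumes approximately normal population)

df = n - 1 = 41
SE = s/√n = 16/√42 = 2.4689
t = (x̄ - μ₀)/SE = (146.48 - 141)/2.4689 = 2.2196
Critical value: t_{0.05,41} = ±1.683
p-value ≈ 0.0320
Decision: reject H₀

Answer: t = 2.2196, reject H₀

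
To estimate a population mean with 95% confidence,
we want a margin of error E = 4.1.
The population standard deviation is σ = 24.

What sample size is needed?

z_0.025 = 1.960
n = (z×σ/E)² = (1.960×24/4.1)²
n = 131.6336
Round up: n = 132

Answer: n = 132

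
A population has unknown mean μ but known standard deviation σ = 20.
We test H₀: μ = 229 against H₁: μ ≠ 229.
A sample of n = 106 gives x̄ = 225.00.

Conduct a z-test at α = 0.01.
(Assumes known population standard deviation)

Standard error: SE = σ/√n = 20/√106 = 1.9426
z-statistic: z = (x̄ - μ₀)/SE = (225.00 - 229)/1.9426 = -2.0591
Critical value: ±2.576
p-value = 0.0395
Decision: fail to reject H₀

Answer: z = -2.0591, fail to reject H₀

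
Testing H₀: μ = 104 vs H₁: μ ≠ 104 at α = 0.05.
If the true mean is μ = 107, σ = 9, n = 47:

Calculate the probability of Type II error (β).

Answer: β ≈ 0.3725

Derivation:
SE = σ/√n = 9/√47 = 1.3128
Critical values: μ₀ ± z_0.025×SE = 104 ± 1.960×1.3128
Acceptance region: (101.4269, 106.5731)
Under H₁ (μ = 107): z_high = (106.5731 - 107)/1.3128 = -0.3252, z_low = (101.4269 - 107)/1.3128 = -4.2452
β = P(not reject | H₁) = Φ(-0.3252) - Φ(-4.2452) ≈ 0.3725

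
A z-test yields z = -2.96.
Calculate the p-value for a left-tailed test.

Answer: p-value ≈ 0.0015

Derivation:
For z = -2.96:
p = P(Z < -2.96) = Φ(-2.96) = 0.0015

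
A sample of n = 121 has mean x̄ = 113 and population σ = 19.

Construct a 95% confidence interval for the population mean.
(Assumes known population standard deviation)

Answer: (109.6145, 116.3855)

Derivation:
Confidence level: 95%, α = 0.05
z_0.025 = 1.960
SE = σ/√n = 19/√121 = 1.7273
Margin of error = 1.960 × 1.7273 = 3.3855
CI: x̄ ± margin = 113 ± 3.3855
CI: (109.6145, 116.3855)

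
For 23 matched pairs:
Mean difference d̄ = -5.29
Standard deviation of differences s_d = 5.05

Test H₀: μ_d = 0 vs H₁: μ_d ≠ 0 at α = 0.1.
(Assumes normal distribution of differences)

df = n - 1 = 22
SE = s_d/√n = 5.05/√23 = 1.0530
t = d̄/SE = -5.29/1.0530 = -5.0237
Critical value: t_{0.05,22} = ±1.717
p-value < 0.0001
Decision: reject H₀

Answer: t = -5.0237, reject H₀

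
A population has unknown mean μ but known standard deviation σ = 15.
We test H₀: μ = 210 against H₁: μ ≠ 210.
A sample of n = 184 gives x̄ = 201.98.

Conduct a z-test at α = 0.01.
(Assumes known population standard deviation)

Answer: z = -7.2527, reject H₀

Derivation:
Standard error: SE = σ/√n = 15/√184 = 1.1058
z-statistic: z = (x̄ - μ₀)/SE = (201.98 - 210)/1.1058 = -7.2527
Critical value: ±2.576
p-value < 0.0001
Decision: reject H₀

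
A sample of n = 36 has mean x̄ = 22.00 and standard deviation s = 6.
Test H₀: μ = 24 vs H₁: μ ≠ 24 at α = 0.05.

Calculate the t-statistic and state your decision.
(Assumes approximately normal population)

Answer: t = -2.0000, fail to reject H₀

Derivation:
df = n - 1 = 35
SE = s/√n = 6/√36 = 1.0000
t = (x̄ - μ₀)/SE = (22.00 - 24)/1.0000 = -2.0000
Critical value: t_{0.025,35} = ±2.030
p-value ≈ 0.0533
Decision: fail to reject H₀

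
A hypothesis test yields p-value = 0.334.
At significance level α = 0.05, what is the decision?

Compare p-value to α:
0.334 ≥ 0.05
Decision: fail to reject H₀

Answer: fail to reject H₀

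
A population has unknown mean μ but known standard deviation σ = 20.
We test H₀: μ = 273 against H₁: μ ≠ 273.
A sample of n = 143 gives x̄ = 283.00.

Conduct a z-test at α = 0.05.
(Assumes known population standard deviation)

Standard error: SE = σ/√n = 20/√143 = 1.6725
z-statistic: z = (x̄ - μ₀)/SE = (283.00 - 273)/1.6725 = 5.9791
Critical value: ±1.960
p-value < 0.0001
Decision: reject H₀

Answer: z = 5.9791, reject H₀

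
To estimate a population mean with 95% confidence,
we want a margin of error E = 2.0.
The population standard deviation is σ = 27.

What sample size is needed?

Answer: n = 701

Derivation:
z_0.025 = 1.960
n = (z×σ/E)² = (1.960×27/2.0)²
n = 700.1316
Round up: n = 701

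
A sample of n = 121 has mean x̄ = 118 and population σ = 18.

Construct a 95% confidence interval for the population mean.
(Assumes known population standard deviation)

Confidence level: 95%, α = 0.05
z_0.025 = 1.960
SE = σ/√n = 18/√121 = 1.6364
Margin of error = 1.960 × 1.6364 = 3.2073
CI: x̄ ± margin = 118 ± 3.2073
CI: (114.7927, 121.2073)

Answer: (114.7927, 121.2073)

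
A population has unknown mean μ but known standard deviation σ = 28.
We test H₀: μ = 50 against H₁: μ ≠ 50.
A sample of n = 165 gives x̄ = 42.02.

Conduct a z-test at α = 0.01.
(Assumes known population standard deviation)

Answer: z = -3.6609, reject H₀

Derivation:
Standard error: SE = σ/√n = 28/√165 = 2.1798
z-statistic: z = (x̄ - μ₀)/SE = (42.02 - 50)/2.1798 = -3.6609
Critical value: ±2.576
p-value = 0.0003
Decision: reject H₀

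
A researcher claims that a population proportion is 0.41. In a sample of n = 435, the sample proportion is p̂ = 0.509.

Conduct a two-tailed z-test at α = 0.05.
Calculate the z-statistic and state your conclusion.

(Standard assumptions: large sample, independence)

Answer: z = 4.1981, reject H₀

Derivation:
H₀: p = 0.41, H₁: p ≠ 0.41
Standard error: SE = √(p₀(1-p₀)/n) = √(0.41×0.59/435) = 0.023582
z-statistic: z = (p̂ - p₀)/SE = (0.509 - 0.41)/0.023582 = 4.1981
Critical value: z_0.025 = ±1.960
p-value < 0.0001
Decision: reject H₀ at α = 0.05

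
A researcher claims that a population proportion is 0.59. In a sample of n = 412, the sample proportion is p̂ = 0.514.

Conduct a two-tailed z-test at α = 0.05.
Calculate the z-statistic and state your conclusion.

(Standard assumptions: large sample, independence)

H₀: p = 0.59, H₁: p ≠ 0.59
Standard error: SE = √(p₀(1-p₀)/n) = √(0.59×0.41/412) = 0.024231
z-statistic: z = (p̂ - p₀)/SE = (0.514 - 0.59)/0.024231 = -3.1365
Critical value: z_0.025 = ±1.960
p-value = 0.0017
Decision: reject H₀ at α = 0.05

Answer: z = -3.1365, reject H₀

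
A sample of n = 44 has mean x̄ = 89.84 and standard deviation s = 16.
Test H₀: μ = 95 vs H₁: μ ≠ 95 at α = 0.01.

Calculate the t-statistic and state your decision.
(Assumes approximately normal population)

Answer: t = -2.1392, fail to reject H₀

Derivation:
df = n - 1 = 43
SE = s/√n = 16/√44 = 2.4121
t = (x̄ - μ₀)/SE = (89.84 - 95)/2.4121 = -2.1392
Critical value: t_{0.005,43} = ±2.695
p-value ≈ 0.0381
Decision: fail to reject H₀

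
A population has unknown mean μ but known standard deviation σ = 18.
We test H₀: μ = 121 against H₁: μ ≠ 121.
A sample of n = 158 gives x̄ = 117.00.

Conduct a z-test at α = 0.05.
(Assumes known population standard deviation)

Answer: z = -2.7933, reject H₀

Derivation:
Standard error: SE = σ/√n = 18/√158 = 1.4320
z-statistic: z = (x̄ - μ₀)/SE = (117.00 - 121)/1.4320 = -2.7933
Critical value: ±1.960
p-value = 0.0052
Decision: reject H₀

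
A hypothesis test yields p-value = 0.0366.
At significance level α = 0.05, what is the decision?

Answer: reject H₀

Derivation:
Compare p-value to α:
0.0366 < 0.05
Decision: reject H₀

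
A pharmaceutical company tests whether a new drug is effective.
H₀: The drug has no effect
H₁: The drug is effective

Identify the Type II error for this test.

Answer: Failing to detect the drug's effect when it actually works

Derivation:
Type I error: rejecting H₀ when it is actually true (false positive).
Type II error: failing to reject H₀ when H₁ is actually true (false negative).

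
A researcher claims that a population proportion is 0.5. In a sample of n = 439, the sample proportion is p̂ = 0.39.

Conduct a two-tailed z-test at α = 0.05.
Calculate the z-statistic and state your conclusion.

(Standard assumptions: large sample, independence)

Answer: z = -4.6095, reject H₀

Derivation:
H₀: p = 0.5, H₁: p ≠ 0.5
Standard error: SE = √(p₀(1-p₀)/n) = √(0.5×0.5/439) = 0.023864
z-statistic: z = (p̂ - p₀)/SE = (0.39 - 0.5)/0.023864 = -4.6095
Critical value: z_0.025 = ±1.960
p-value < 0.0001
Decision: reject H₀ at α = 0.05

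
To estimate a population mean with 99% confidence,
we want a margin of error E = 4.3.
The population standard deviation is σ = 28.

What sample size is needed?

Answer: n = 282

Derivation:
z_0.005 = 2.576
n = (z×σ/E)² = (2.576×28/4.3)²
n = 281.3655
Round up: n = 282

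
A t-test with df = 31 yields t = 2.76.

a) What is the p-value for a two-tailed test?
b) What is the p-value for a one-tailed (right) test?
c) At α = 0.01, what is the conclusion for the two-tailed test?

Answer: a) 0.0096, b) 0.0048, c) reject H₀

Derivation:
Using t-distribution with df = 31:
a) Two-tailed: p = 2×P(T > 2.76) = 0.0096
b) One-tailed: p = P(T > 2.76) = 0.0048
c) 0.0096 < 0.01, reject H₀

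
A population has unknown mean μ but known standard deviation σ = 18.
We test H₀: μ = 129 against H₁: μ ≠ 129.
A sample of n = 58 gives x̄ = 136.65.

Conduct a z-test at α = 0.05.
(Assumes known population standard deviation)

Answer: z = 3.2367, reject H₀

Derivation:
Standard error: SE = σ/√n = 18/√58 = 2.3635
z-statistic: z = (x̄ - μ₀)/SE = (136.65 - 129)/2.3635 = 3.2367
Critical value: ±1.960
p-value = 0.0012
Decision: reject H₀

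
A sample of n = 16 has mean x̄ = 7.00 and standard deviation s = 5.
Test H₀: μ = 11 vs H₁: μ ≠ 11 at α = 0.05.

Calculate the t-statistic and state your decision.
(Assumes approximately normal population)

df = n - 1 = 15
SE = s/√n = 5/√16 = 1.2500
t = (x̄ - μ₀)/SE = (7.00 - 11)/1.2500 = -3.2000
Critical value: t_{0.025,15} = ±2.131
p-value ≈ 0.0060
Decision: reject H₀

Answer: t = -3.2000, reject H₀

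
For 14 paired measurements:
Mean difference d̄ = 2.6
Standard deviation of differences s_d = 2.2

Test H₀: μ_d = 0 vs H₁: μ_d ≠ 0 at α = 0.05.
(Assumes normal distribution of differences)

df = n - 1 = 13
SE = s_d/√n = 2.2/√14 = 0.5880
t = d̄/SE = 2.6/0.5880 = 4.4218
Critical value: t_{0.025,13} = ±2.160
p-value ≈ 0.0007
Decision: reject H₀

Answer: t = 4.4218, reject H₀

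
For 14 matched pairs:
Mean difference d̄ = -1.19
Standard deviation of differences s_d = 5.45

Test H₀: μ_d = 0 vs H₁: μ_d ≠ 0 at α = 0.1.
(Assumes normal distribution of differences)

Answer: t = -0.8170, fail to reject H₀

Derivation:
df = n - 1 = 13
SE = s_d/√n = 5.45/√14 = 1.4566
t = d̄/SE = -1.19/1.4566 = -0.8170
Critical value: t_{0.05,13} = ±1.771
p-value ≈ 0.4286
Decision: fail to reject H₀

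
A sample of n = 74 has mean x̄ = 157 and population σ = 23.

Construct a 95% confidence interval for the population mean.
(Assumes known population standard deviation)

Answer: (151.7595, 162.2405)

Derivation:
Confidence level: 95%, α = 0.05
z_0.025 = 1.960
SE = σ/√n = 23/√74 = 2.6737
Margin of error = 1.960 × 2.6737 = 5.2405
CI: x̄ ± margin = 157 ± 5.2405
CI: (151.7595, 162.2405)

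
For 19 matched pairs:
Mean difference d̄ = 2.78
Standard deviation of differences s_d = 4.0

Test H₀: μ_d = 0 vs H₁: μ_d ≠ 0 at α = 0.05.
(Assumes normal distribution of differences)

Answer: t = 3.0293, reject H₀

Derivation:
df = n - 1 = 18
SE = s_d/√n = 4.0/√19 = 0.9177
t = d̄/SE = 2.78/0.9177 = 3.0293
Critical value: t_{0.025,18} = ±2.101
p-value ≈ 0.0072
Decision: reject H₀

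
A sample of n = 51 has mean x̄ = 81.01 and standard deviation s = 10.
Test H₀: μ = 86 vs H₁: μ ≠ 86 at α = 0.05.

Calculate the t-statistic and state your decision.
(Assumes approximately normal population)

Answer: t = -3.5635, reject H₀

Derivation:
df = n - 1 = 50
SE = s/√n = 10/√51 = 1.4003
t = (x̄ - μ₀)/SE = (81.01 - 86)/1.4003 = -3.5635
Critical value: t_{0.025,50} = ±2.009
p-value ≈ 0.0008
Decision: reject H₀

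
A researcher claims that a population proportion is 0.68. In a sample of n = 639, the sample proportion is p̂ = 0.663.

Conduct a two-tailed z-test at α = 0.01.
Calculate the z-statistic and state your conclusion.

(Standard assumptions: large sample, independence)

H₀: p = 0.68, H₁: p ≠ 0.68
Standard error: SE = √(p₀(1-p₀)/n) = √(0.68×0.32/639) = 0.018454
z-statistic: z = (p̂ - p₀)/SE = (0.663 - 0.68)/0.018454 = -0.9212
Critical value: z_0.005 = ±2.576
p-value = 0.3569
Decision: fail to reject H₀ at α = 0.01

Answer: z = -0.9212, fail to reject H₀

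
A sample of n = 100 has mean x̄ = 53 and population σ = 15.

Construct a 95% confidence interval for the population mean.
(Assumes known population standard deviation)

Confidence level: 95%, α = 0.05
z_0.025 = 1.960
SE = σ/√n = 15/√100 = 1.5000
Margin of error = 1.960 × 1.5000 = 2.9400
CI: x̄ ± margin = 53 ± 2.9400
CI: (50.0600, 55.9400)

Answer: (50.0600, 55.9400)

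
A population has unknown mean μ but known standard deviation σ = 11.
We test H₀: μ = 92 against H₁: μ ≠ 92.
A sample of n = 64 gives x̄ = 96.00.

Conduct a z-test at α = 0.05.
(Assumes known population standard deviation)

Standard error: SE = σ/√n = 11/√64 = 1.3750
z-statistic: z = (x̄ - μ₀)/SE = (96.00 - 92)/1.3750 = 2.9091
Critical value: ±1.960
p-value = 0.0036
Decision: reject H₀

Answer: z = 2.9091, reject H₀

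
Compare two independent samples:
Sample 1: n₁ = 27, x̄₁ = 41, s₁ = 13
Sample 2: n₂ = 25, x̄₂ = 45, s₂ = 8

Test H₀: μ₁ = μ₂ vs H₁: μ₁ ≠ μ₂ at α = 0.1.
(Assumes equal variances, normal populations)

Pooled variance: s²_p = [26×13² + 24×8²]/(50) = 118.6000
s_p = 10.8904
SE = s_p×√(1/n₁ + 1/n₂) = 10.8904×√(1/27 + 1/25) = 3.0227
t = (x̄₁ - x̄₂)/SE = (41 - 45)/3.0227 = -1.3233
df = 50, t-critical = ±1.676
Decision: fail to reject H₀

Answer: t = -1.3233, fail to reject H₀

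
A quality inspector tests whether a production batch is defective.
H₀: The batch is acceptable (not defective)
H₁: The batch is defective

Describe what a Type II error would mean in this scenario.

Answer: Shipping a defective batch to customers

Derivation:
A Type I error (probability α) occurs when we reject a true H₀.
A Type II error (probability β) occurs when we fail to reject a false H₀.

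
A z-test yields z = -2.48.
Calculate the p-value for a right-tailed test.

For z = -2.48:
p = P(Z > -2.48) = 1 - Φ(-2.48) = 0.9934

Answer: p-value ≈ 0.9934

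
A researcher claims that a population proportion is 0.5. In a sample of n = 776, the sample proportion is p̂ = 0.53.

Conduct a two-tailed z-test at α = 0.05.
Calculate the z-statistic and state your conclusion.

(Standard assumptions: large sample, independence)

H₀: p = 0.5, H₁: p ≠ 0.5
Standard error: SE = √(p₀(1-p₀)/n) = √(0.5×0.5/776) = 0.017949
z-statistic: z = (p̂ - p₀)/SE = (0.53 - 0.5)/0.017949 = 1.6714
Critical value: z_0.025 = ±1.960
p-value = 0.0946
Decision: fail to reject H₀ at α = 0.05

Answer: z = 1.6714, fail to reject H₀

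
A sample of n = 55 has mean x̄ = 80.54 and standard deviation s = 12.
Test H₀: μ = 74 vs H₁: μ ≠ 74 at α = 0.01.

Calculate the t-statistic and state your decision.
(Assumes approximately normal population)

df = n - 1 = 54
SE = s/√n = 12/√55 = 1.6181
t = (x̄ - μ₀)/SE = (80.54 - 74)/1.6181 = 4.0418
Critical value: t_{0.005,54} = ±2.670
p-value ≈ 0.0002
Decision: reject H₀

Answer: t = 4.0418, reject H₀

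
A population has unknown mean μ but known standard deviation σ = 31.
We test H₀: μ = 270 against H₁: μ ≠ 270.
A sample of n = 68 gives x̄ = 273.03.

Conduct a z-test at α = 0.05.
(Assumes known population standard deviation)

Answer: z = 0.8060, fail to reject H₀

Derivation:
Standard error: SE = σ/√n = 31/√68 = 3.7593
z-statistic: z = (x̄ - μ₀)/SE = (273.03 - 270)/3.7593 = 0.8060
Critical value: ±1.960
p-value = 0.4202
Decision: fail to reject H₀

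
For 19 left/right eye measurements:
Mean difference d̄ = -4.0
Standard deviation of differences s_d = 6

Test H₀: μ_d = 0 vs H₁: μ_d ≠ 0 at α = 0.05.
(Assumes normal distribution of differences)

Answer: t = -2.9059, reject H₀

Derivation:
df = n - 1 = 18
SE = s_d/√n = 6/√19 = 1.3765
t = d̄/SE = -4.0/1.3765 = -2.9059
Critical value: t_{0.025,18} = ±2.101
p-value ≈ 0.0094
Decision: reject H₀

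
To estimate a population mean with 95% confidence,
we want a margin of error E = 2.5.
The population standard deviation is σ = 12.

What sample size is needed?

Answer: n = 89

Derivation:
z_0.025 = 1.960
n = (z×σ/E)² = (1.960×12/2.5)²
n = 88.5105
Round up: n = 89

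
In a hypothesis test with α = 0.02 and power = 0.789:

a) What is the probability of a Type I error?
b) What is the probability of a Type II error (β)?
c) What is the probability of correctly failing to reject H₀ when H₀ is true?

a) Type I error probability = α = 0.02
b) Power = P(reject H₀ | H₁ true) = 1 - β = 0.789, so Type II error probability = β = 1 - Power = 0.211
c) P(fail to reject H₀ | H₀ true) = 1 - α = 0.98

Answer: a) 0.02, b) 0.211, c) 0.98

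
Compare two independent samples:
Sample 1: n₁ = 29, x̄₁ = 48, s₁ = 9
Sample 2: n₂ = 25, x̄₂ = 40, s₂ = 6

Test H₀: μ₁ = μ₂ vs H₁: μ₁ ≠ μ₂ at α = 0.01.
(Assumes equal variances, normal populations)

Answer: t = 3.7770, reject H₀

Derivation:
Pooled variance: s²_p = [28×9² + 24×6²]/(52) = 60.2308
s_p = 7.7609
SE = s_p×√(1/n₁ + 1/n₂) = 7.7609×√(1/29 + 1/25) = 2.1181
t = (x̄₁ - x̄₂)/SE = (48 - 40)/2.1181 = 3.7770
df = 52, t-critical = ±2.674
Decision: reject H₀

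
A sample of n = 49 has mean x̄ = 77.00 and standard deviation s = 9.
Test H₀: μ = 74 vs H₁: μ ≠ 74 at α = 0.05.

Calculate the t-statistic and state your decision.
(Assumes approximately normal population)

df = n - 1 = 48
SE = s/√n = 9/√49 = 1.2857
t = (x̄ - μ₀)/SE = (77.00 - 74)/1.2857 = 2.3334
Critical value: t_{0.025,48} = ±2.011
p-value ≈ 0.0239
Decision: reject H₀

Answer: t = 2.3334, reject H₀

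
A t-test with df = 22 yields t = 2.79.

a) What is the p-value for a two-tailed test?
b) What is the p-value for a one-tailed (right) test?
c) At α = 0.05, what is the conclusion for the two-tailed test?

Using t-distribution with df = 22:
a) Two-tailed: p = 2×P(T > 2.79) = 0.0107
b) One-tailed: p = P(T > 2.79) = 0.0053
c) 0.0107 < 0.05, reject H₀

Answer: a) 0.0107, b) 0.0053, c) reject H₀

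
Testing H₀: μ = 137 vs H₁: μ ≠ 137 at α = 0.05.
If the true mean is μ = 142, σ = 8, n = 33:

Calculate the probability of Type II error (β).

Answer: β ≈ 0.0515

Derivation:
SE = σ/√n = 8/√33 = 1.3926
Critical values: μ₀ ± z_0.025×SE = 137 ± 1.960×1.3926
Acceptance region: (134.2705, 139.7295)
Under H₁ (μ = 142): z_high = (139.7295 - 142)/1.3926 = -1.6304, z_low = (134.2705 - 142)/1.3926 = -5.5504
β = P(not reject | H₁) = Φ(-1.6304) - Φ(-5.5504) ≈ 0.0515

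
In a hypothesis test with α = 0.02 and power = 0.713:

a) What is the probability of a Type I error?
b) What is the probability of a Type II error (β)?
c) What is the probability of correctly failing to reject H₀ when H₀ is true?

a) Type I error probability = α = 0.02
b) Power = P(reject H₀ | H₁ true) = 1 - β = 0.713, so Type II error probability = β = 1 - Power = 0.287
c) P(fail to reject H₀ | H₀ true) = 1 - α = 0.98

Answer: a) 0.02, b) 0.287, c) 0.98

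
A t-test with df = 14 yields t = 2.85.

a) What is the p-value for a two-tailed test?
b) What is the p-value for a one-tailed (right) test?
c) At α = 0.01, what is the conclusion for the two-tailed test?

Answer: a) 0.0128, b) 0.0064, c) fail to reject H₀

Derivation:
Using t-distribution with df = 14:
a) Two-tailed: p = 2×P(T > 2.85) = 0.0128
b) One-tailed: p = P(T > 2.85) = 0.0064
c) 0.0128 ≥ 0.01, fail to reject H₀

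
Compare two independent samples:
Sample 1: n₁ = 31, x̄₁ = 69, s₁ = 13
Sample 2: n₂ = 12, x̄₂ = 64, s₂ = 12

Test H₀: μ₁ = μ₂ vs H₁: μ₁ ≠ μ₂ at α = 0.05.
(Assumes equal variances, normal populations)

Answer: t = 1.1544, fail to reject H₀

Derivation:
Pooled variance: s²_p = [30×13² + 11×12²]/(41) = 162.2927
s_p = 12.7394
SE = s_p×√(1/n₁ + 1/n₂) = 12.7394×√(1/31 + 1/12) = 4.3312
t = (x̄₁ - x̄₂)/SE = (69 - 64)/4.3312 = 1.1544
df = 41, t-critical = ±2.020
Decision: fail to reject H₀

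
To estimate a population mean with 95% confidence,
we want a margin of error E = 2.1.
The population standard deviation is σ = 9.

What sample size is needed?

Answer: n = 71

Derivation:
z_0.025 = 1.960
n = (z×σ/E)² = (1.960×9/2.1)²
n = 70.5600
Round up: n = 71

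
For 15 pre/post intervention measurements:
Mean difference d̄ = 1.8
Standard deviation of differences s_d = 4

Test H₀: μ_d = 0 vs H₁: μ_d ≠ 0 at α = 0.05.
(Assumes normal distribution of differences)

Answer: t = 1.7428, fail to reject H₀

Derivation:
df = n - 1 = 14
SE = s_d/√n = 4/√15 = 1.0328
t = d̄/SE = 1.8/1.0328 = 1.7428
Critical value: t_{0.025,14} = ±2.145
p-value ≈ 0.1033
Decision: fail to reject H₀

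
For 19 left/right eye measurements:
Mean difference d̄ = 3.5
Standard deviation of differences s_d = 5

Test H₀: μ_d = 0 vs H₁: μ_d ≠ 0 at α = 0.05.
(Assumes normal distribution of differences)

df = n - 1 = 18
SE = s_d/√n = 5/√19 = 1.1471
t = d̄/SE = 3.5/1.1471 = 3.0512
Critical value: t_{0.025,18} = ±2.101
p-value ≈ 0.0069
Decision: reject H₀

Answer: t = 3.0512, reject H₀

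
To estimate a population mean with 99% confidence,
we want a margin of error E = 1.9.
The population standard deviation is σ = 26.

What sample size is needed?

Answer: n = 1243

Derivation:
z_0.005 = 2.576
n = (z×σ/E)² = (2.576×26/1.9)²
n = 1242.5996
Round up: n = 1243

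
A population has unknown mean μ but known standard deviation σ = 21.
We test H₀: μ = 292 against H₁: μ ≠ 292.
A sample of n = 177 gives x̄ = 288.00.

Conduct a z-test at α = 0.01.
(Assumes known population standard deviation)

Standard error: SE = σ/√n = 21/√177 = 1.5785
z-statistic: z = (x̄ - μ₀)/SE = (288.00 - 292)/1.5785 = -2.5341
Critical value: ±2.576
p-value = 0.0113
Decision: fail to reject H₀

Answer: z = -2.5341, fail to reject H₀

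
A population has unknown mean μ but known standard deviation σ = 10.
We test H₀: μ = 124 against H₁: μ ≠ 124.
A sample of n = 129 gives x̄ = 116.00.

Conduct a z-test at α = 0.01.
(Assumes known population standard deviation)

Standard error: SE = σ/√n = 10/√129 = 0.8805
z-statistic: z = (x̄ - μ₀)/SE = (116.00 - 124)/0.8805 = -9.0857
Critical value: ±2.576
p-value < 0.0001
Decision: reject H₀

Answer: z = -9.0857, reject H₀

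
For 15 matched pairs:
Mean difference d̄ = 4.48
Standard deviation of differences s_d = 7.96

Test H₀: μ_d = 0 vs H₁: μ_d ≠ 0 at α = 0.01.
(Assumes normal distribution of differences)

Answer: t = 2.1797, fail to reject H₀

Derivation:
df = n - 1 = 14
SE = s_d/√n = 7.96/√15 = 2.0553
t = d̄/SE = 4.48/2.0553 = 2.1797
Critical value: t_{0.005,14} = ±2.977
p-value ≈ 0.0468
Decision: fail to reject H₀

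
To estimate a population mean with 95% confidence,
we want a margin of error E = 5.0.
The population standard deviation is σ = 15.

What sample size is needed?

Answer: n = 35

Derivation:
z_0.025 = 1.960
n = (z×σ/E)² = (1.960×15/5.0)²
n = 34.5744
Round up: n = 35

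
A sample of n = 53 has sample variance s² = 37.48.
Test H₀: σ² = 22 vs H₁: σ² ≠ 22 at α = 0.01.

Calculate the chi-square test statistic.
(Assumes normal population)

Answer: χ² = 88.5891, reject H₀

Derivation:
df = n - 1 = 52
χ² = (n-1)s²/σ₀² = 52×37.48/22 = 88.5891
Critical values: χ²_{0.995,52} = 29.481, χ²_{0.005,52} = 82.001
Rejection region: χ² < 29.481 or χ² > 82.001
Decision: reject H₀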